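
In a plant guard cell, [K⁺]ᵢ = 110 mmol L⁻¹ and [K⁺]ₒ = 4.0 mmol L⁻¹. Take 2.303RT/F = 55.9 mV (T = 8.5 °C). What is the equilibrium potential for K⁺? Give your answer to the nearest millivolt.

-80 mV

E = (55.9/z) · log₁₀([K⁺]_out/[K⁺]_in) with z = +1.
= (55.9/1) · log₁₀(4.0/110) = 55.90 · log₁₀(0.03636)
= 55.90 · (-1.4393) = -80.46 mV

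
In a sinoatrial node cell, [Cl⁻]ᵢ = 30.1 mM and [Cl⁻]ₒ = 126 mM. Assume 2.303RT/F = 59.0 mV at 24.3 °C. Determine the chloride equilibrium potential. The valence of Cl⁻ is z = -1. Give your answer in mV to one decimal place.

-36.7 mV

E = (59.0/z) · log₁₀([Cl⁻]_out/[Cl⁻]_in) with z = -1.
For an anion, dividing by z = -1 reverses the sign.
= (59.0/-1) · log₁₀(126/30.1) = -59.00 · log₁₀(4.186)
= -59.00 · (0.6218) = -36.69 mV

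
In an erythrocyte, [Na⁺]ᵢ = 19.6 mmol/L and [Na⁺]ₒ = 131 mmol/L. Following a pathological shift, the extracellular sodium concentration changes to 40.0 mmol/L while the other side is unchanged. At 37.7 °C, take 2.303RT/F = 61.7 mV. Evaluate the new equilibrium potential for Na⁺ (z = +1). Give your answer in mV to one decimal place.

After the shift: [Na⁺]_out = 40.0, [Na⁺]_in = 19.6 mmol/L.
E_new = (61.7/1)·log₁₀(40.0/19.6) = 61.70 · (0.3098) = 19.11 mV

19.1 mV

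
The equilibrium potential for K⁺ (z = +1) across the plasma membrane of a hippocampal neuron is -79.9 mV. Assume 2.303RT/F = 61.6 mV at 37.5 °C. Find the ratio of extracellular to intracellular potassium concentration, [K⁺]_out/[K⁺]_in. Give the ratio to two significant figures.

0.050

log₁₀([out]/[in]) = E·z/(61.6) = -79.9 × 1 / 61.6 = -1.2971
[out]/[in] = 10^(-1.2971) = 0.05046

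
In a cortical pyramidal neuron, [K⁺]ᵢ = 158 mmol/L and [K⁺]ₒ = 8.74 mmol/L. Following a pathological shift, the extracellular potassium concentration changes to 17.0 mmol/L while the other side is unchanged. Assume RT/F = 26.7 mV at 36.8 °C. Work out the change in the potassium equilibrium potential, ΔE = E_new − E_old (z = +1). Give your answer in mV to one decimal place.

E_old = (26.7/1)·ln(8.74/158) = -77.29 mV
E_new = (26.7/1)·ln(17.0/158) = -59.52 mV
ΔE = -59.52 − (-77.29) = 17.76 mV

17.8 mV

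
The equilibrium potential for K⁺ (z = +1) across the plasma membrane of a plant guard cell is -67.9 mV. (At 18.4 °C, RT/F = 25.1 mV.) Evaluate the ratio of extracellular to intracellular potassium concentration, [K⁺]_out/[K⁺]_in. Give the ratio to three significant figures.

0.0669

ln([out]/[in]) = E·z/(25.1) = -67.9 × 1 / 25.1 = -2.7052
[out]/[in] = e^(-2.7052) = 0.06686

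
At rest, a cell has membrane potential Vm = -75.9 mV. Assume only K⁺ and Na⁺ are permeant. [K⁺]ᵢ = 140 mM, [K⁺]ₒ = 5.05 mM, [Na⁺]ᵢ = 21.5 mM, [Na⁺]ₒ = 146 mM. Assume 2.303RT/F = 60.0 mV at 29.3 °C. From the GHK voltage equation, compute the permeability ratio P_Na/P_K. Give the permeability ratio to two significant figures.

Let α = P_Na/P_K. GHK: Vm = 60.0·log₁₀[(Kₒ + α·Naₒ)/(Kᵢ + α·Naᵢ)].
10^(Vm/60.0) = 10^(-75.9/60.0) = 0.054325
So 0.054325·(Kᵢ + α·Naᵢ) = Kₒ + α·Naₒ → α = (0.054325·140.0 − 5.05) / (146.0 − 0.054325·21.5)
α = (7.606 − 5.05) / (146.0 − 1.168) = 2.556/144.8 = 0.01764

0.018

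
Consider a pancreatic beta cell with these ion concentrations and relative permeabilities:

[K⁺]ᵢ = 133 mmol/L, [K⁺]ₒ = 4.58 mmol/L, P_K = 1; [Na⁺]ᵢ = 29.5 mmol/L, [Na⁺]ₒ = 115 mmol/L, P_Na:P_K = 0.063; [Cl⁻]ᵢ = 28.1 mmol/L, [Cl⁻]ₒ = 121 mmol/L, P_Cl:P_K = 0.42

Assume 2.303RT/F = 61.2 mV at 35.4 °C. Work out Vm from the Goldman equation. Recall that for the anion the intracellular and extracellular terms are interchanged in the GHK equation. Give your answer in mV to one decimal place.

-54.8 mV

Vm = 61.2 · log₁₀[(Σ P·[cation]ₒ + Σ P·[anion]ᵢ) / (Σ P·[cation]ᵢ + Σ P·[anion]ₒ)]
Numerator = 1×4.58 + 0.063×115 + 0.42×28.1 = 23.63
Denominator = 1×133 + 0.063×29.5 + 0.42×121 = 185.7
Vm = 61.2 · log₁₀(0.12725) = 61.2 × (-0.8954) = -54.80 mV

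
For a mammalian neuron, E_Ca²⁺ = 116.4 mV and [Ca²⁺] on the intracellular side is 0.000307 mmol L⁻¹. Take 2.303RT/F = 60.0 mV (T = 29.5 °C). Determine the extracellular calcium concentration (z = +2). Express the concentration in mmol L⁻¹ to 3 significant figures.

2.33 mmol L⁻¹

Nernst: E = (60.0/2) · log₁₀([out]/[in]), so log₁₀([out]/[in]) = 116.4 × 2 / 60.0 = 3.8800.
[out]/[in] = 10^(3.8800) = 7586.
[out] = 7586 × 0.000307 = 2.329 mmol L⁻¹.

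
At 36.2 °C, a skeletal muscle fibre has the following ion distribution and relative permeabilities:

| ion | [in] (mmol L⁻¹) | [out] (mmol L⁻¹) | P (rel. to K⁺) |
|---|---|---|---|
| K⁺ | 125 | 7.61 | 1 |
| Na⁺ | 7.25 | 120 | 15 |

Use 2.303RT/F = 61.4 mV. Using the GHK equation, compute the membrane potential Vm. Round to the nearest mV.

Vm = 61.4 · log₁₀[(Σ P·[cation]ₒ + Σ P·[anion]ᵢ) / (Σ P·[cation]ᵢ + Σ P·[anion]ₒ)]
Numerator = 1×7.61 + 15×120 = 1808
Denominator = 1×125 + 15×7.25 = 233.8
Vm = 61.4 · log₁₀(7.7331) = 61.4 × (0.8884) = 54.54 mV

55 mV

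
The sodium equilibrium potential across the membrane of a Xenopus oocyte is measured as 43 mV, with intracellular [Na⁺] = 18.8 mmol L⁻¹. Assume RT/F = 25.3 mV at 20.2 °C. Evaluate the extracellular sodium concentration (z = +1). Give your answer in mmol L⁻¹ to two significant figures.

Nernst: E = (25.3/1) · ln([out]/[in]), so ln([out]/[in]) = 43.0 × 1 / 25.3 = 1.6996.
[out]/[in] = e^(1.6996) = 5.472.
[out] = 5.472 × 18.8 = 102.9 mmol L⁻¹.

100 mmol L⁻¹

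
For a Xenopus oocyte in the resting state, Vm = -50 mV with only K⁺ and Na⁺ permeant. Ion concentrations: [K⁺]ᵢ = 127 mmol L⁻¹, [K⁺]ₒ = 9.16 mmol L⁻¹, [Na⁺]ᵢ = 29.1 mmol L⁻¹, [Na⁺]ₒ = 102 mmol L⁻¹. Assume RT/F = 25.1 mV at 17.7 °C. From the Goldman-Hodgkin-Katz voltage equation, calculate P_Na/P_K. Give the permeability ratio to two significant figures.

0.083

Let α = P_Na/P_K. GHK: Vm = 25.1·ln[(Kₒ + α·Naₒ)/(Kᵢ + α·Naᵢ)].
e^(Vm/25.1) = e^(-50.0/25.1) = 0.13642
So 0.13642·(Kᵢ + α·Naᵢ) = Kₒ + α·Naₒ → α = (0.13642·127.0 − 9.16) / (102.0 − 0.13642·29.1)
α = (17.33 − 9.16) / (102.0 − 3.97) = 8.165/98.03 = 0.08329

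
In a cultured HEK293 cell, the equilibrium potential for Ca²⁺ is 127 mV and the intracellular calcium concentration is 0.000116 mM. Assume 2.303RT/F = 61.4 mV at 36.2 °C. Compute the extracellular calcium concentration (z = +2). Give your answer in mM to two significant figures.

Nernst: E = (61.4/2) · log₁₀([out]/[in]), so log₁₀([out]/[in]) = 127.0 × 2 / 61.4 = 4.1368.
[out]/[in] = 10^(4.1368) = 1.37e+04.
[out] = 1.37e+04 × 0.000116 = 1.59 mM.

1.6 mM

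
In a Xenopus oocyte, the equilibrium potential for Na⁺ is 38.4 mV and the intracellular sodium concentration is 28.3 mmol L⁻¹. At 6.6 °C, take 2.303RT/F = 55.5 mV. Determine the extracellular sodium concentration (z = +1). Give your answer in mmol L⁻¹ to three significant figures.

139 mmol L⁻¹

Nernst: E = (55.5/1) · log₁₀([out]/[in]), so log₁₀([out]/[in]) = 38.4 × 1 / 55.5 = 0.6919.
[out]/[in] = 10^(0.6919) = 4.919.
[out] = 4.919 × 28.3 = 139.2 mmol L⁻¹.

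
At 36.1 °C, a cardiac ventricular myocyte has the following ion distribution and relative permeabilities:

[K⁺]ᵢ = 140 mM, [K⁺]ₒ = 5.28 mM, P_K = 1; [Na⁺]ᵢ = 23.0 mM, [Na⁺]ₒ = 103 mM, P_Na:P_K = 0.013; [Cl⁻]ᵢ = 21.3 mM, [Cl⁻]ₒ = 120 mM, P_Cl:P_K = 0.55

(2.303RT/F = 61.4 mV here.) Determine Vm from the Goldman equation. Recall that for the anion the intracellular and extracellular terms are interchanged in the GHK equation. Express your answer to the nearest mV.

-65 mV

Vm = 61.4 · log₁₀[(Σ P·[cation]ₒ + Σ P·[anion]ᵢ) / (Σ P·[cation]ᵢ + Σ P·[anion]ₒ)]
Numerator = 1×5.28 + 0.013×103 + 0.55×21.3 = 18.33
Denominator = 1×140 + 0.013×23.0 + 0.55×120 = 206.3
Vm = 61.4 · log₁₀(0.088871) = 61.4 × (-1.0512) = -64.55 mV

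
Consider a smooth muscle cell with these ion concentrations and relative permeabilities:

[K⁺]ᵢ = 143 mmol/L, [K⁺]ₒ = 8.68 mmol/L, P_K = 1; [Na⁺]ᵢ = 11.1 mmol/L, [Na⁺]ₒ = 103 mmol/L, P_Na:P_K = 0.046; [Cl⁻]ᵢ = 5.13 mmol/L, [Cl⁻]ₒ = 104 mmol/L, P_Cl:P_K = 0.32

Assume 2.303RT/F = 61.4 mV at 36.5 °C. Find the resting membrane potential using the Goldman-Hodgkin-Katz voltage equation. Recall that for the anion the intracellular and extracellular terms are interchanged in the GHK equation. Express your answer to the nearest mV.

-66 mV

Vm = 61.4 · log₁₀[(Σ P·[cation]ₒ + Σ P·[anion]ᵢ) / (Σ P·[cation]ᵢ + Σ P·[anion]ₒ)]
Numerator = 1×8.68 + 0.046×103 + 0.32×5.13 = 15.06
Denominator = 1×143 + 0.046×11.1 + 0.32×104 = 176.8
Vm = 61.4 · log₁₀(0.085183) = 61.4 × (-1.0696) = -65.68 mV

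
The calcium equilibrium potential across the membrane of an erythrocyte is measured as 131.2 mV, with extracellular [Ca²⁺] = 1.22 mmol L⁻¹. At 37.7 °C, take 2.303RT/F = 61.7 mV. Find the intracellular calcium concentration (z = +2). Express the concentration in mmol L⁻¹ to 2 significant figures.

Nernst: E = (61.7/2) · log₁₀([out]/[in]), so log₁₀([out]/[in]) = 131.2 × 2 / 61.7 = 4.2528.
[out]/[in] = 10^(4.2528) = 1.79e+04.
[in] = 1.22 / 1.79e+04 = 6.816e-05 mmol L⁻¹.

0.000068 mmol L⁻¹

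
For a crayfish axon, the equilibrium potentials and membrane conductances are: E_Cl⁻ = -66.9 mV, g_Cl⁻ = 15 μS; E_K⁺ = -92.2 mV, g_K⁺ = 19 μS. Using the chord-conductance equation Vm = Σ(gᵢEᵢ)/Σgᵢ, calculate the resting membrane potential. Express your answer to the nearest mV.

-81 mV

Σ gᵢEᵢ = 15·(-66.9) + 19·(-92.2) = -2755.30
Σ gᵢ = 15 + 19 = 34
Vm = -2755.30 / 34 = -81.04 mV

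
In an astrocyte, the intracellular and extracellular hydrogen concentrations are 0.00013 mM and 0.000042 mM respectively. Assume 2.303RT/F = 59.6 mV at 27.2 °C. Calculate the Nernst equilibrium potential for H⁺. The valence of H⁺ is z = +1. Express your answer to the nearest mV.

-29 mV

E = (59.6/z) · log₁₀([H⁺]_out/[H⁺]_in) with z = +1.
= (59.6/1) · log₁₀(0.000042/0.00013) = 59.60 · log₁₀(0.3231)
= 59.60 · (-0.4907) = -29.25 mV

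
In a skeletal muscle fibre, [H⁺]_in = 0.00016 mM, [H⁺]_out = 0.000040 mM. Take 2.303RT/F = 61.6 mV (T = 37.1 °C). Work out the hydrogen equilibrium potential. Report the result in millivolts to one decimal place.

-37.1 mV

E = (61.6/z) · log₁₀([H⁺]_out/[H⁺]_in) with z = +1.
= (61.6/1) · log₁₀(0.000040/0.00016) = 61.60 · log₁₀(0.25)
= 61.60 · (-0.6021) = -37.09 mV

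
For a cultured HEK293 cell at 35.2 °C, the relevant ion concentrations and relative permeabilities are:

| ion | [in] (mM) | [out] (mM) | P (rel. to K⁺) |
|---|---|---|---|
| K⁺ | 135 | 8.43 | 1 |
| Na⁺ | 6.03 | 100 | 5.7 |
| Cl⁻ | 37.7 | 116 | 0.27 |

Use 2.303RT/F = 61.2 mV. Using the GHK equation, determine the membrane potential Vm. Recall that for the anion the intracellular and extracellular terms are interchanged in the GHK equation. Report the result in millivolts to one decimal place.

28.6 mV

Vm = 61.2 · log₁₀[(Σ P·[cation]ₒ + Σ P·[anion]ᵢ) / (Σ P·[cation]ᵢ + Σ P·[anion]ₒ)]
Numerator = 1×8.43 + 5.7×100 + 0.27×37.7 = 588.6
Denominator = 1×135 + 5.7×6.03 + 0.27×116 = 200.7
Vm = 61.2 · log₁₀(2.9329) = 61.2 × (0.4673) = 28.60 mV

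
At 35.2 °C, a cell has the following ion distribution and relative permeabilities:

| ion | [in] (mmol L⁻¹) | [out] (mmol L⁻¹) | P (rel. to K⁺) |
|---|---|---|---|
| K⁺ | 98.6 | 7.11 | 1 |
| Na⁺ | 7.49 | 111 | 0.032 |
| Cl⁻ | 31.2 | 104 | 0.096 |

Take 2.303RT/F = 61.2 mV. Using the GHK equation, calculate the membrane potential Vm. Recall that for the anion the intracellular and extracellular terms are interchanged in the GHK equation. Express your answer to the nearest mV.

-55 mV

Vm = 61.2 · log₁₀[(Σ P·[cation]ₒ + Σ P·[anion]ᵢ) / (Σ P·[cation]ᵢ + Σ P·[anion]ₒ)]
Numerator = 1×7.11 + 0.032×111 + 0.096×31.2 = 13.66
Denominator = 1×98.6 + 0.032×7.49 + 0.096×104 = 108.8
Vm = 61.2 · log₁₀(0.1255) = 61.2 × (-0.9014) = -55.16 mV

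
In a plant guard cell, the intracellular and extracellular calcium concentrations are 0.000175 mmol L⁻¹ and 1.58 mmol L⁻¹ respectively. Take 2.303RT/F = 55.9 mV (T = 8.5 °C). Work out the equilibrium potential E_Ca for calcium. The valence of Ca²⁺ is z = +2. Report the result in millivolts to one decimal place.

E = (55.9/z) · log₁₀([Ca²⁺]_out/[Ca²⁺]_in) with z = +2.
= (55.9/2) · log₁₀(1.58/0.000175) = 27.95 · log₁₀(9029)
= 27.95 · (3.9556) = 110.56 mV

110.6 mV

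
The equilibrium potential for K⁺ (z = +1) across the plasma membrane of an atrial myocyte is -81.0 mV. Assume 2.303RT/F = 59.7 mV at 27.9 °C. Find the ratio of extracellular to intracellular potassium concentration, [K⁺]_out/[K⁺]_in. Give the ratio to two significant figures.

log₁₀([out]/[in]) = E·z/(59.7) = -81.0 × 1 / 59.7 = -1.3568
[out]/[in] = 10^(-1.3568) = 0.04398

0.044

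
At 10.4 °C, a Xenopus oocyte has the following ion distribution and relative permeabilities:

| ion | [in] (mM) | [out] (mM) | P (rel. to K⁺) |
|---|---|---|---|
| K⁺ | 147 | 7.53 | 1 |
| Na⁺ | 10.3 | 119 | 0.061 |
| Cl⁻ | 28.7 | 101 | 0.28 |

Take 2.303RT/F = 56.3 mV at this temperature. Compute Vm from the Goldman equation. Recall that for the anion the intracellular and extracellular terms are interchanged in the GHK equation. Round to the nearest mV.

Vm = 56.3 · log₁₀[(Σ P·[cation]ₒ + Σ P·[anion]ᵢ) / (Σ P·[cation]ᵢ + Σ P·[anion]ₒ)]
Numerator = 1×7.53 + 0.061×119 + 0.28×28.7 = 22.83
Denominator = 1×147 + 0.061×10.3 + 0.28×101 = 175.9
Vm = 56.3 · log₁₀(0.12976) = 56.3 × (-0.8869) = -49.93 mV

-50 mV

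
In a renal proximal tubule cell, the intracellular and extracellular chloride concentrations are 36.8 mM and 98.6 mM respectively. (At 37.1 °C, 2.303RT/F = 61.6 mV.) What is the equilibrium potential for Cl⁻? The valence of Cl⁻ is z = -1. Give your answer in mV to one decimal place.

E = (61.6/z) · log₁₀([Cl⁻]_out/[Cl⁻]_in) with z = -1.
For an anion, dividing by z = -1 reverses the sign.
= (61.6/-1) · log₁₀(98.6/36.8) = -61.60 · log₁₀(2.679)
= -61.60 · (0.4280) = -26.37 mV

-26.4 mV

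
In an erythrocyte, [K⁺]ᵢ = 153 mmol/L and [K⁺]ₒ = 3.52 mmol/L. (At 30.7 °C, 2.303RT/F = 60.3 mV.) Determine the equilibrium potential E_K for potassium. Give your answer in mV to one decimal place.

-98.8 mV

E = (60.3/z) · log₁₀([K⁺]_out/[K⁺]_in) with z = +1.
= (60.3/1) · log₁₀(3.52/153) = 60.30 · log₁₀(0.02301)
= 60.30 · (-1.6381) = -98.78 mV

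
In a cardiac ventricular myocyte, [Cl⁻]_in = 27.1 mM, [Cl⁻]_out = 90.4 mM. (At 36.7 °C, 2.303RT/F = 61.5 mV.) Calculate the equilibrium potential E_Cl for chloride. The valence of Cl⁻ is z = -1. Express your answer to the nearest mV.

-32 mV

E = (61.5/z) · log₁₀([Cl⁻]_out/[Cl⁻]_in) with z = -1.
For an anion, dividing by z = -1 reverses the sign.
= (61.5/-1) · log₁₀(90.4/27.1) = -61.50 · log₁₀(3.336)
= -61.50 · (0.5232) = -32.18 mV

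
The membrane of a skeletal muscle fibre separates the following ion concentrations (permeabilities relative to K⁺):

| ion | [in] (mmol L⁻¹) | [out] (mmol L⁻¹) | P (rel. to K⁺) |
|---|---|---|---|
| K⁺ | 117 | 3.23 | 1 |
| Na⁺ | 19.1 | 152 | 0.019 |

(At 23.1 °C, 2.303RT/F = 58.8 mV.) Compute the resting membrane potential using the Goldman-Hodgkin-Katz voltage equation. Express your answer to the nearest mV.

-75 mV

Vm = 58.8 · log₁₀[(Σ P·[cation]ₒ + Σ P·[anion]ᵢ) / (Σ P·[cation]ᵢ + Σ P·[anion]ₒ)]
Numerator = 1×3.23 + 0.019×152 = 6.118
Denominator = 1×117 + 0.019×19.1 = 117.4
Vm = 58.8 · log₁₀(0.052129) = 58.8 × (-1.2829) = -75.44 mV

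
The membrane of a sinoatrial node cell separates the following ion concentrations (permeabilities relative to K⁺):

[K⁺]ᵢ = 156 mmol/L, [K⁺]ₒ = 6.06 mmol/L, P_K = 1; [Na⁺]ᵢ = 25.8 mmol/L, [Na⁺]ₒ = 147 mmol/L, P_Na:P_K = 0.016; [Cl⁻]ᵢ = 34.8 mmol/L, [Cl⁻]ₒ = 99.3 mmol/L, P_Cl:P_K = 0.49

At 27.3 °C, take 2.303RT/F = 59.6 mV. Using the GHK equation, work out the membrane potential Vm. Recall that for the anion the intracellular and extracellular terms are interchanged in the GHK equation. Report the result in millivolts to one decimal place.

-54.0 mV

Vm = 59.6 · log₁₀[(Σ P·[cation]ₒ + Σ P·[anion]ᵢ) / (Σ P·[cation]ᵢ + Σ P·[anion]ₒ)]
Numerator = 1×6.06 + 0.016×147 + 0.49×34.8 = 25.46
Denominator = 1×156 + 0.016×25.8 + 0.49×99.3 = 205.1
Vm = 59.6 · log₁₀(0.12417) = 59.6 × (-0.9060) = -54.00 mV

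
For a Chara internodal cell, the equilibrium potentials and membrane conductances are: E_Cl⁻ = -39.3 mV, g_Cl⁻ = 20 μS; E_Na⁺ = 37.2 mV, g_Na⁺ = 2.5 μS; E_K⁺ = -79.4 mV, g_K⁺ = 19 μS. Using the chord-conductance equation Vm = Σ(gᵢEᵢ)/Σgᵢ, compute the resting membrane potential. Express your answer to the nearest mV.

Σ gᵢEᵢ = 20·(-39.3) + 2.5·(37.2) + 19·(-79.4) = -2201.60
Σ gᵢ = 20 + 2.5 + 19 = 41.5
Vm = -2201.60 / 41.5 = -53.05 mV

-53 mV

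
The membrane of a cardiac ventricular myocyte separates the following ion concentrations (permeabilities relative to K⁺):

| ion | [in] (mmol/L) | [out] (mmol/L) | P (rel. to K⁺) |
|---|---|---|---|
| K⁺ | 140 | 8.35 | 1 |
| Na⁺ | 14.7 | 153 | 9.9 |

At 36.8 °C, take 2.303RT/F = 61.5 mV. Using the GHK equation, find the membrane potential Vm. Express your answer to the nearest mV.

Vm = 61.5 · log₁₀[(Σ P·[cation]ₒ + Σ P·[anion]ᵢ) / (Σ P·[cation]ᵢ + Σ P·[anion]ₒ)]
Numerator = 1×8.35 + 9.9×153 = 1523
Denominator = 1×140 + 9.9×14.7 = 285.5
Vm = 61.5 · log₁₀(5.3341) = 61.5 × (0.7271) = 44.71 mV

45 mV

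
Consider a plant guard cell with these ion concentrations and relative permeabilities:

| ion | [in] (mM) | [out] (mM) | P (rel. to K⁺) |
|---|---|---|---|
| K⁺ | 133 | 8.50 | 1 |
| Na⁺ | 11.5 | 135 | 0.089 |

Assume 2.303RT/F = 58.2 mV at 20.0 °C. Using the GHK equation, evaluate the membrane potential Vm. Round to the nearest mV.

-47 mV

Vm = 58.2 · log₁₀[(Σ P·[cation]ₒ + Σ P·[anion]ᵢ) / (Σ P·[cation]ᵢ + Σ P·[anion]ₒ)]
Numerator = 1×8.50 + 0.089×135 = 20.52
Denominator = 1×133 + 0.089×11.5 = 134
Vm = 58.2 · log₁₀(0.15307) = 58.2 × (-0.8151) = -47.44 mV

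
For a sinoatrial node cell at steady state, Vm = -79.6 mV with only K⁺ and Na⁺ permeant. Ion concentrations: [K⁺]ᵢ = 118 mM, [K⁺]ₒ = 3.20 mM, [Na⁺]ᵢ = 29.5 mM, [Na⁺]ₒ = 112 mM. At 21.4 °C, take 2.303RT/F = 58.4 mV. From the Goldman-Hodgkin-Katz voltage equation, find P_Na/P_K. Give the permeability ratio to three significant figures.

0.0173

Let α = P_Na/P_K. GHK: Vm = 58.4·log₁₀[(Kₒ + α·Naₒ)/(Kᵢ + α·Naᵢ)].
10^(Vm/58.4) = 10^(-79.6/58.4) = 0.04335
So 0.04335·(Kᵢ + α·Naᵢ) = Kₒ + α·Naₒ → α = (0.04335·118.0 − 3.2) / (112.0 − 0.04335·29.5)
α = (5.115 − 3.2) / (112.0 − 1.279) = 1.915/110.7 = 0.0173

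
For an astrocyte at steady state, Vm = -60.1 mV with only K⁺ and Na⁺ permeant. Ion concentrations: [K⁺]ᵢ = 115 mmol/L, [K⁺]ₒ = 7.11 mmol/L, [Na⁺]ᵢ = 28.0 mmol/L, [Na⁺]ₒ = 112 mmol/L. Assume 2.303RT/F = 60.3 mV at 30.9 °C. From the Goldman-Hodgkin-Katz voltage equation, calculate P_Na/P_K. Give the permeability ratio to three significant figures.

0.0410

Let α = P_Na/P_K. GHK: Vm = 60.3·log₁₀[(Kₒ + α·Naₒ)/(Kᵢ + α·Naᵢ)].
10^(Vm/60.3) = 10^(-60.1/60.3) = 0.10077
So 0.10077·(Kᵢ + α·Naᵢ) = Kₒ + α·Naₒ → α = (0.10077·115.0 − 7.11) / (112.0 − 0.10077·28.0)
α = (11.59 − 7.11) / (112.0 − 2.821) = 4.478/109.2 = 0.04102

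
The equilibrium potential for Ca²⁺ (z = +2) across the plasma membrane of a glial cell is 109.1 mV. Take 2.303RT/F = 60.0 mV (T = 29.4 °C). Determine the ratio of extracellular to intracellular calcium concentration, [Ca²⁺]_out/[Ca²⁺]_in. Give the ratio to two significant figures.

log₁₀([out]/[in]) = E·z/(60.0) = 109.1 × 2 / 60.0 = 3.6367
[out]/[in] = 10^(3.6367) = 4332

4300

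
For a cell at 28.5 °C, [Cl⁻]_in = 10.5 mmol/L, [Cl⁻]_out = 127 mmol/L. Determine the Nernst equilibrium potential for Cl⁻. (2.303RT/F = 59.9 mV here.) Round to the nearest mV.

E = (59.9/z) · log₁₀([Cl⁻]_out/[Cl⁻]_in) with z = -1.
For an anion, dividing by z = -1 reverses the sign.
= (59.9/-1) · log₁₀(127/10.5) = -59.90 · log₁₀(12.1)
= -59.90 · (1.0826) = -64.85 mV

-65 mV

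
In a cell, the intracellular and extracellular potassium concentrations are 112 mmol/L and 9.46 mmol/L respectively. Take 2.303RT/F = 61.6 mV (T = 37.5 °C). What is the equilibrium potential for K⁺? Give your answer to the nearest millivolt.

E = (61.6/z) · log₁₀([K⁺]_out/[K⁺]_in) with z = +1.
= (61.6/1) · log₁₀(9.46/112) = 61.60 · log₁₀(0.08446)
= 61.60 · (-1.0733) = -66.12 mV

-66 mV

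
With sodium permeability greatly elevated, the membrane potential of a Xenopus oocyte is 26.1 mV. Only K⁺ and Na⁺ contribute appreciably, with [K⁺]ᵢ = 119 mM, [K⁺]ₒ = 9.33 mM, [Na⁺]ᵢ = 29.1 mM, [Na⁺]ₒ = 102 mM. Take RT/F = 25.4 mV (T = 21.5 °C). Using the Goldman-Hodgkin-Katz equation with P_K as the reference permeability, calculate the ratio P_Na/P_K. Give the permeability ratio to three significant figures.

15.6

Let α = P_Na/P_K. GHK: Vm = 25.4·ln[(Kₒ + α·Naₒ)/(Kᵢ + α·Naᵢ)].
e^(Vm/25.4) = e^(26.1/25.4) = 2.7942
So 2.7942·(Kᵢ + α·Naᵢ) = Kₒ + α·Naₒ → α = (2.7942·119.0 − 9.33) / (102.0 − 2.7942·29.1)
α = (332.5 − 9.33) / (102.0 − 81.31) = 323.2/20.69 = 15.62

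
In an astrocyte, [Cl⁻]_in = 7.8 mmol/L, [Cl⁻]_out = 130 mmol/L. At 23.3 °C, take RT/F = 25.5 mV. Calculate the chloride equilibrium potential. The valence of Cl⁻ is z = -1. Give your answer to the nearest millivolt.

E = (25.5/z) · ln([Cl⁻]_out/[Cl⁻]_in) with z = -1.
For an anion, dividing by z = -1 reverses the sign.
= (25.5/-1) · ln(130/7.8) = -25.50 · ln(16.67)
= -25.50 · (2.8134) = -71.74 mV

-72 mV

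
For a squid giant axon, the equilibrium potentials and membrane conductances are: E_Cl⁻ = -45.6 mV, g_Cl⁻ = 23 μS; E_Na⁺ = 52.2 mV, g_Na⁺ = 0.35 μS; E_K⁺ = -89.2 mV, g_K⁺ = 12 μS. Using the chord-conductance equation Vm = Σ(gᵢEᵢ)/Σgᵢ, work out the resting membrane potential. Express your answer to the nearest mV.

-59 mV

Σ gᵢEᵢ = 23·(-45.6) + 0.35·(52.2) + 12·(-89.2) = -2100.93
Σ gᵢ = 23 + 0.35 + 12 = 35.35
Vm = -2100.93 / 35.35 = -59.43 mV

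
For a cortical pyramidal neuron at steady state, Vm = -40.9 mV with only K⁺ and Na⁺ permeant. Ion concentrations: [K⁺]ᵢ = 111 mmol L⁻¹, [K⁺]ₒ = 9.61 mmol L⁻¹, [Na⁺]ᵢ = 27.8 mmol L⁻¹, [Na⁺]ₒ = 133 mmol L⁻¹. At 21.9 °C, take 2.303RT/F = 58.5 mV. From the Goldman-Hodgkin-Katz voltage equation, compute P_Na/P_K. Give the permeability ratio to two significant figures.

0.099

Let α = P_Na/P_K. GHK: Vm = 58.5·log₁₀[(Kₒ + α·Naₒ)/(Kᵢ + α·Naᵢ)].
10^(Vm/58.5) = 10^(-40.9/58.5) = 0.19992
So 0.19992·(Kᵢ + α·Naᵢ) = Kₒ + α·Naₒ → α = (0.19992·111.0 − 9.61) / (133.0 − 0.19992·27.8)
α = (22.19 − 9.61) / (133.0 − 5.558) = 12.58/127.4 = 0.09872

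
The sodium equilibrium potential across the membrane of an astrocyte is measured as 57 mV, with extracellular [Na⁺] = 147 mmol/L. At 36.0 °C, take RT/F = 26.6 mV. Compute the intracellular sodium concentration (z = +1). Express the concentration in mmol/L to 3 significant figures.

17.2 mmol/L

Nernst: E = (26.6/1) · ln([out]/[in]), so ln([out]/[in]) = 57.0 × 1 / 26.6 = 2.1429.
[out]/[in] = e^(2.1429) = 8.524.
[in] = 147 / 8.524 = 17.25 mmol/L.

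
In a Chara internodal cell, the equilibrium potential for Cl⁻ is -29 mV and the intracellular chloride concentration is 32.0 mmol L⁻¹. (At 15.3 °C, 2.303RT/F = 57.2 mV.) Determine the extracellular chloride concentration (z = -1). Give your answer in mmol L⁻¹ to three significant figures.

103 mmol L⁻¹

Nernst: E = (57.2/-1) · log₁₀([out]/[in]), so log₁₀([out]/[in]) = -29.0 × -1 / 57.2 = 0.5070.
[out]/[in] = 10^(0.5070) = 3.214.
[out] = 3.214 × 32.0 = 102.8 mmol L⁻¹.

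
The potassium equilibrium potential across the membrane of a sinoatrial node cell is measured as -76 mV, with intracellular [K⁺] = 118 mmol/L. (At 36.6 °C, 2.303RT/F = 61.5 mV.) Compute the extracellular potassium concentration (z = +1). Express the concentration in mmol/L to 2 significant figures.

6.9 mmol/L

Nernst: E = (61.5/1) · log₁₀([out]/[in]), so log₁₀([out]/[in]) = -76.0 × 1 / 61.5 = -1.2358.
[out]/[in] = 10^(-1.2358) = 0.05811.
[out] = 0.05811 × 118 = 6.857 mmol/L.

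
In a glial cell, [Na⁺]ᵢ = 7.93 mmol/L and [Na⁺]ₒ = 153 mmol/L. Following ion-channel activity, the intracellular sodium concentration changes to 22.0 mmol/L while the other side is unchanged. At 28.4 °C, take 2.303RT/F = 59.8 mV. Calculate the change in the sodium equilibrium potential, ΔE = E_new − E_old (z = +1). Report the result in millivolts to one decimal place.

-26.5 mV

E_old = (59.8/1)·log₁₀(153/7.93) = 76.87 mV
E_new = (59.8/1)·log₁₀(153/22.0) = 50.37 mV
ΔE = 50.37 − (76.87) = -26.50 mV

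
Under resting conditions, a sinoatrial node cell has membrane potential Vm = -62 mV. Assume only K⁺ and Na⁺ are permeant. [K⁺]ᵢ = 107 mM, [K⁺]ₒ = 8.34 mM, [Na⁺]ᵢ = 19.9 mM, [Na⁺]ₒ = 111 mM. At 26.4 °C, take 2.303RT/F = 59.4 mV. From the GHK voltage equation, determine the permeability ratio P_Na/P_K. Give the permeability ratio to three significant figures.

Let α = P_Na/P_K. GHK: Vm = 59.4·log₁₀[(Kₒ + α·Naₒ)/(Kᵢ + α·Naᵢ)].
10^(Vm/59.4) = 10^(-62.0/59.4) = 0.090413
So 0.090413·(Kᵢ + α·Naᵢ) = Kₒ + α·Naₒ → α = (0.090413·107.0 − 8.34) / (111.0 − 0.090413·19.9)
α = (9.674 − 8.34) / (111.0 − 1.799) = 1.334/109.2 = 0.01222

0.0122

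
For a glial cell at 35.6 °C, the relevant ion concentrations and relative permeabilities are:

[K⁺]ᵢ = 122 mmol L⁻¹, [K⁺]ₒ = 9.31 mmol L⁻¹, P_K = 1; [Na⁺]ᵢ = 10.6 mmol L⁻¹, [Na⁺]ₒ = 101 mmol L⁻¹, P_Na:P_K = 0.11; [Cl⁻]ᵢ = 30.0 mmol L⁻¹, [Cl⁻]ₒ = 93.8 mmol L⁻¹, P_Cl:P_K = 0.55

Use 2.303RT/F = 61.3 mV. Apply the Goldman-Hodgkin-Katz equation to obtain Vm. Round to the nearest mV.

-41 mV

Vm = 61.3 · log₁₀[(Σ P·[cation]ₒ + Σ P·[anion]ᵢ) / (Σ P·[cation]ᵢ + Σ P·[anion]ₒ)]
Numerator = 1×9.31 + 0.11×101 + 0.55×30.0 = 36.92
Denominator = 1×122 + 0.11×10.6 + 0.55×93.8 = 174.8
Vm = 61.3 · log₁₀(0.21127) = 61.3 × (-0.6752) = -41.39 mV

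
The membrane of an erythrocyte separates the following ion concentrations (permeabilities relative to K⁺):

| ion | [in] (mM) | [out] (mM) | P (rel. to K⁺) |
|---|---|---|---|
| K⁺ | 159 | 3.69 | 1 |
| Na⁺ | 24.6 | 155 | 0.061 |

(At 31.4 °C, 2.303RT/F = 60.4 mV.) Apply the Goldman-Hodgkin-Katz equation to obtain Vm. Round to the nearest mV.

Vm = 60.4 · log₁₀[(Σ P·[cation]ₒ + Σ P·[anion]ᵢ) / (Σ P·[cation]ᵢ + Σ P·[anion]ₒ)]
Numerator = 1×3.69 + 0.061×155 = 13.14
Denominator = 1×159 + 0.061×24.6 = 160.5
Vm = 60.4 · log₁₀(0.0819) = 60.4 × (-1.0867) = -65.64 mV

-66 mV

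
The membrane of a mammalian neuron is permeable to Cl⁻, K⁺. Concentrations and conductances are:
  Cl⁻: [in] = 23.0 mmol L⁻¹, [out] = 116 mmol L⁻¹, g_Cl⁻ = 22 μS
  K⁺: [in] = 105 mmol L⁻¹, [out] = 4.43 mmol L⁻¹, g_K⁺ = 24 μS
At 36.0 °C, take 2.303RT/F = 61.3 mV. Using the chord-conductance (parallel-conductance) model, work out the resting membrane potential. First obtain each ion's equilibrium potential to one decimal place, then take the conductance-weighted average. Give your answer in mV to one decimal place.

-64.6 mV

E_Cl⁻ = (61.3/-1)·log₁₀(116/23.0) = -43.1 mV
E_K⁺ = (61.3/1)·log₁₀(4.43/105) = -84.3 mV
Vm = (Σ gᵢEᵢ)/(Σ gᵢ) = (22·-43.1 + 24·-84.3) / (22 + 24)
= -2971.40 / 46 = -64.60 mV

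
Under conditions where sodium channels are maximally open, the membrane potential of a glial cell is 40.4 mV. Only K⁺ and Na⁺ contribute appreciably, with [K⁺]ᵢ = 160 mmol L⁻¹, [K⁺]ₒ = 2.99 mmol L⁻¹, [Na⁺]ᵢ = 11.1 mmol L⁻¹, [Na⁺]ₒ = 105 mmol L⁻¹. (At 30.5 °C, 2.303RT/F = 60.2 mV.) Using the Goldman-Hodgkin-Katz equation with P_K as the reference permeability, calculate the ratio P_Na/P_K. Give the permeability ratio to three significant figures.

Let α = P_Na/P_K. GHK: Vm = 60.2·log₁₀[(Kₒ + α·Naₒ)/(Kᵢ + α·Naᵢ)].
10^(Vm/60.2) = 10^(40.4/60.2) = 4.6892
So 4.6892·(Kᵢ + α·Naᵢ) = Kₒ + α·Naₒ → α = (4.6892·160.0 − 2.99) / (105.0 − 4.6892·11.1)
α = (750.3 − 2.99) / (105.0 − 52.05) = 747.3/52.95 = 14.11

14.1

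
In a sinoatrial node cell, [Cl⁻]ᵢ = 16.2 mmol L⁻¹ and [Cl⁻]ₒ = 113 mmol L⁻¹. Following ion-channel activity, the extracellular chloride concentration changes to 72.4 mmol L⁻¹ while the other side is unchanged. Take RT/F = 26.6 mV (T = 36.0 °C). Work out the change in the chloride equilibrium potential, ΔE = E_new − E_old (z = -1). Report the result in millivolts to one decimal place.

11.8 mV

E_old = (26.6/-1)·ln(113/16.2) = -51.67 mV
E_new = (26.6/-1)·ln(72.4/16.2) = -39.83 mV
ΔE = -39.83 − (-51.67) = 11.84 mV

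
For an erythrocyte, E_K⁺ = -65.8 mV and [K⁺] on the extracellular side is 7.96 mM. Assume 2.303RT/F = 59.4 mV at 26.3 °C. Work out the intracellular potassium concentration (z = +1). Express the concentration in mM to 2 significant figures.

100 mM

Nernst: E = (59.4/1) · log₁₀([out]/[in]), so log₁₀([out]/[in]) = -65.8 × 1 / 59.4 = -1.1077.
[out]/[in] = 10^(-1.1077) = 0.07803.
[in] = 7.96 / 0.07803 = 102 mM.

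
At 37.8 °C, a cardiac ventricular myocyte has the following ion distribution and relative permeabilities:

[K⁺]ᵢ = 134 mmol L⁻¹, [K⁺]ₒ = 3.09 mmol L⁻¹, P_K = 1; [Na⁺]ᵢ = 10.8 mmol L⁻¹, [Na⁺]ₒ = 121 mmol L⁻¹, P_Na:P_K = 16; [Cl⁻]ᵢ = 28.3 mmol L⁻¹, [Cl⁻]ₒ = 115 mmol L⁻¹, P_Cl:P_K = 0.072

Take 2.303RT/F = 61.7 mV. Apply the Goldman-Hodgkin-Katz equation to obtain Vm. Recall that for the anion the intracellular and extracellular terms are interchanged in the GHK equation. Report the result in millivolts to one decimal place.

Vm = 61.7 · log₁₀[(Σ P·[cation]ₒ + Σ P·[anion]ᵢ) / (Σ P·[cation]ᵢ + Σ P·[anion]ₒ)]
Numerator = 1×3.09 + 16×121 + 0.072×28.3 = 1941
Denominator = 1×134 + 16×10.8 + 0.072×115 = 315.1
Vm = 61.7 · log₁₀(6.1607) = 61.7 × (0.7896) = 48.72 mV

48.7 mV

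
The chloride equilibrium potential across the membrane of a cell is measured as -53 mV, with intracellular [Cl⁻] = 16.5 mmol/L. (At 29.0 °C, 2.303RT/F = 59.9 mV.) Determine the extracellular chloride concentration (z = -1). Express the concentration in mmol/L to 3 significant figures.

127 mmol/L

Nernst: E = (59.9/-1) · log₁₀([out]/[in]), so log₁₀([out]/[in]) = -53.0 × -1 / 59.9 = 0.8848.
[out]/[in] = 10^(0.8848) = 7.67.
[out] = 7.67 × 16.5 = 126.6 mmol/L.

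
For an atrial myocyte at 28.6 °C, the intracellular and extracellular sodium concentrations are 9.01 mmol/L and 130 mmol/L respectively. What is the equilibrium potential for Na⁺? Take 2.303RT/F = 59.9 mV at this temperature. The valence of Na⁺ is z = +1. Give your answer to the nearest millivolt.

69 mV

E = (59.9/z) · log₁₀([Na⁺]_out/[Na⁺]_in) with z = +1.
= (59.9/1) · log₁₀(130/9.01) = 59.90 · log₁₀(14.43)
= 59.90 · (1.1592) = 69.44 mV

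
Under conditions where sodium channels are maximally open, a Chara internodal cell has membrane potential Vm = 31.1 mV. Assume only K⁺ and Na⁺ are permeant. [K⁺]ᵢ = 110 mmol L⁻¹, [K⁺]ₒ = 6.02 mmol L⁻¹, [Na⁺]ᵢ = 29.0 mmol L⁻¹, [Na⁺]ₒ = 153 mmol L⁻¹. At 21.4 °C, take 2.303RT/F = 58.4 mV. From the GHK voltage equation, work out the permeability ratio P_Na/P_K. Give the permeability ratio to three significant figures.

6.81

Let α = P_Na/P_K. GHK: Vm = 58.4·log₁₀[(Kₒ + α·Naₒ)/(Kᵢ + α·Naᵢ)].
10^(Vm/58.4) = 10^(31.1/58.4) = 3.4083
So 3.4083·(Kᵢ + α·Naᵢ) = Kₒ + α·Naₒ → α = (3.4083·110.0 − 6.02) / (153.0 − 3.4083·29.0)
α = (374.9 − 6.02) / (153.0 − 98.84) = 368.9/54.16 = 6.811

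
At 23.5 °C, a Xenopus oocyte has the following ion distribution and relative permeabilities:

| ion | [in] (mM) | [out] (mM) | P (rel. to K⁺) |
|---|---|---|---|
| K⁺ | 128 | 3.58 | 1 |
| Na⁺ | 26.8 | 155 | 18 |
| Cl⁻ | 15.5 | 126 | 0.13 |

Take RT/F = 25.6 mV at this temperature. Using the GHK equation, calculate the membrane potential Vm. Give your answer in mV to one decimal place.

38.3 mV

Vm = 25.6 · ln[(Σ P·[cation]ₒ + Σ P·[anion]ᵢ) / (Σ P·[cation]ᵢ + Σ P·[anion]ₒ)]
Numerator = 1×3.58 + 18×155 + 0.13×15.5 = 2796
Denominator = 1×128 + 18×26.8 + 0.13×126 = 626.8
Vm = 25.6 · ln(4.4602) = 25.6 × (1.4952) = 38.28 mV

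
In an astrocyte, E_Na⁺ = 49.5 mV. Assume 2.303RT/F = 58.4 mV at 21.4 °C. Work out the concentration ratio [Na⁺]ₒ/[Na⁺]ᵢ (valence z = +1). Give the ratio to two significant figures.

7.0

log₁₀([out]/[in]) = E·z/(58.4) = 49.5 × 1 / 58.4 = 0.8476
[out]/[in] = 10^(0.8476) = 7.04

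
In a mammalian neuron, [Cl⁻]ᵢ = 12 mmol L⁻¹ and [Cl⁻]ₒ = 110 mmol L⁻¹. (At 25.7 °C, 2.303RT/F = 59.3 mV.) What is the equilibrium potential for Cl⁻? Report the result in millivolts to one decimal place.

-57.1 mV

E = (59.3/z) · log₁₀([Cl⁻]_out/[Cl⁻]_in) with z = -1.
For an anion, dividing by z = -1 reverses the sign.
= (59.3/-1) · log₁₀(110/12) = -59.30 · log₁₀(9.167)
= -59.30 · (0.9622) = -57.06 mV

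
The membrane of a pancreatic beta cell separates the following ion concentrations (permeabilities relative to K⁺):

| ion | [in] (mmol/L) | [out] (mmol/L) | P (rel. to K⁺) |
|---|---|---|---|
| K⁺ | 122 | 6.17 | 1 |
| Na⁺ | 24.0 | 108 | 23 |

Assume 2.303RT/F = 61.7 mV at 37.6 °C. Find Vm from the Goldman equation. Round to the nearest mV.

Vm = 61.7 · log₁₀[(Σ P·[cation]ₒ + Σ P·[anion]ᵢ) / (Σ P·[cation]ᵢ + Σ P·[anion]ₒ)]
Numerator = 1×6.17 + 23×108 = 2490
Denominator = 1×122 + 23×24.0 = 674
Vm = 61.7 · log₁₀(3.6946) = 61.7 × (0.5676) = 35.02 mV

35 mV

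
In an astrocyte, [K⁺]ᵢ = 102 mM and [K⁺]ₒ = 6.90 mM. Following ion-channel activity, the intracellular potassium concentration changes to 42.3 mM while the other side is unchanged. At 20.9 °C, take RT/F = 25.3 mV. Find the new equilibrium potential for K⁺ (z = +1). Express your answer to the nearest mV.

After the shift: [K⁺]_out = 6.90, [K⁺]_in = 42.3 mM.
E_new = (25.3/1)·ln(6.90/42.3) = 25.30 · (-1.8133) = -45.88 mV

-46 mV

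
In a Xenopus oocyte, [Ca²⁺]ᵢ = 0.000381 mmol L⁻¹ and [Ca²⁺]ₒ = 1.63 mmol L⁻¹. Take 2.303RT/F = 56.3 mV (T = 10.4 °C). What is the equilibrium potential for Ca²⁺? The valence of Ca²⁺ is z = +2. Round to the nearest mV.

E = (56.3/z) · log₁₀([Ca²⁺]_out/[Ca²⁺]_in) with z = +2.
= (56.3/2) · log₁₀(1.63/0.000381) = 28.15 · log₁₀(4278)
= 28.15 · (3.6313) = 102.22 mV

102 mV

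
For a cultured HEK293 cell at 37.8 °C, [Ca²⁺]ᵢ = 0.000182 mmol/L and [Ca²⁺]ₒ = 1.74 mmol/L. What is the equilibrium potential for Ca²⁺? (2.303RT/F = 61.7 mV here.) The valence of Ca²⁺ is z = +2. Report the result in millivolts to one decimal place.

E = (61.7/z) · log₁₀([Ca²⁺]_out/[Ca²⁺]_in) with z = +2.
= (61.7/2) · log₁₀(1.74/0.000182) = 30.85 · log₁₀(9560)
= 30.85 · (3.9805) = 122.80 mV

122.8 mV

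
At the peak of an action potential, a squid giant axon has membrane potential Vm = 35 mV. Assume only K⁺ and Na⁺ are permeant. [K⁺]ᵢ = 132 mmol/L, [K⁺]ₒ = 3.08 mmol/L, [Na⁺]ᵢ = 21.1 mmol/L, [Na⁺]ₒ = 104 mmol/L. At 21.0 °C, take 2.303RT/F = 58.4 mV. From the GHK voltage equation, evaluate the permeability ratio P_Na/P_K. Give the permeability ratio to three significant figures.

25.9

Let α = P_Na/P_K. GHK: Vm = 58.4·log₁₀[(Kₒ + α·Naₒ)/(Kᵢ + α·Naᵢ)].
10^(Vm/58.4) = 10^(35.0/58.4) = 3.9748
So 3.9748·(Kᵢ + α·Naᵢ) = Kₒ + α·Naₒ → α = (3.9748·132.0 − 3.08) / (104.0 − 3.9748·21.1)
α = (524.7 − 3.08) / (104.0 − 83.87) = 521.6/20.13 = 25.91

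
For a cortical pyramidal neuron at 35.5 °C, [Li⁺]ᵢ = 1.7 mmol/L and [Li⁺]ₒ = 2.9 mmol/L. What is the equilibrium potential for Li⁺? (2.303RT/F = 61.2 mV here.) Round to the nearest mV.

E = (61.2/z) · log₁₀([Li⁺]_out/[Li⁺]_in) with z = +1.
= (61.2/1) · log₁₀(2.9/1.7) = 61.20 · log₁₀(1.706)
= 61.20 · (0.2319) = 14.20 mV

14 mV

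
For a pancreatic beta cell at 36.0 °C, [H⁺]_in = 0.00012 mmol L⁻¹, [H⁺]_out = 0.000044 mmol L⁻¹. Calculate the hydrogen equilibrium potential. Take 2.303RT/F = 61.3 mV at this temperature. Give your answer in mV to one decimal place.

E = (61.3/z) · log₁₀([H⁺]_out/[H⁺]_in) with z = +1.
= (61.3/1) · log₁₀(0.000044/0.00012) = 61.30 · log₁₀(0.3667)
= 61.30 · (-0.4357) = -26.71 mV

-26.7 mV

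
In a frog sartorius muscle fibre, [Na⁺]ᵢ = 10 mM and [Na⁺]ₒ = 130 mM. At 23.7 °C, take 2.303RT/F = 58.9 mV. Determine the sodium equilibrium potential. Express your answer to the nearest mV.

66 mV

E = (58.9/z) · log₁₀([Na⁺]_out/[Na⁺]_in) with z = +1.
= (58.9/1) · log₁₀(130/10) = 58.90 · log₁₀(13)
= 58.90 · (1.1139) = 65.61 mV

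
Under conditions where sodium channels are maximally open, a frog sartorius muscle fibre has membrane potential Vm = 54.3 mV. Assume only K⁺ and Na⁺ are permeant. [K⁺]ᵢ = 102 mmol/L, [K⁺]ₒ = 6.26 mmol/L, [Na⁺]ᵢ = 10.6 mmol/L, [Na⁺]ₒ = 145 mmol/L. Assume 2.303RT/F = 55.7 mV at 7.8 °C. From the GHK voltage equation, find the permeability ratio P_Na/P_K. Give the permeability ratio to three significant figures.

Let α = P_Na/P_K. GHK: Vm = 55.7·log₁₀[(Kₒ + α·Naₒ)/(Kᵢ + α·Naᵢ)].
10^(Vm/55.7) = 10^(54.3/55.7) = 9.4377
So 9.4377·(Kᵢ + α·Naᵢ) = Kₒ + α·Naₒ → α = (9.4377·102.0 − 6.26) / (145.0 − 9.4377·10.6)
α = (962.6 − 6.26) / (145.0 − 100) = 956.4/44.96 = 21.27

21.3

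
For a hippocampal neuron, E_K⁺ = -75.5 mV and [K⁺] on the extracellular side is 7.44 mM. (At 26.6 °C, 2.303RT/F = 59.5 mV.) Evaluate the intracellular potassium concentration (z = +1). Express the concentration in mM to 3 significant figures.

138 mM

Nernst: E = (59.5/1) · log₁₀([out]/[in]), so log₁₀([out]/[in]) = -75.5 × 1 / 59.5 = -1.2689.
[out]/[in] = 10^(-1.2689) = 0.05384.
[in] = 7.44 / 0.05384 = 138.2 mM.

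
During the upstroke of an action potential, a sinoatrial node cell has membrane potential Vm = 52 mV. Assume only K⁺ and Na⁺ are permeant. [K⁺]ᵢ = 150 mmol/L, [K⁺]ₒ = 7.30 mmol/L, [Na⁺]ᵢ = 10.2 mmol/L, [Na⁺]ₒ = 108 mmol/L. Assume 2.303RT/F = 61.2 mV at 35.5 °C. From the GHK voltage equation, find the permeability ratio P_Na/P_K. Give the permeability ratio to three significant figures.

29.4

Let α = P_Na/P_K. GHK: Vm = 61.2·log₁₀[(Kₒ + α·Naₒ)/(Kᵢ + α·Naᵢ)].
10^(Vm/61.2) = 10^(52.0/61.2) = 7.0741
So 7.0741·(Kᵢ + α·Naᵢ) = Kₒ + α·Naₒ → α = (7.0741·150.0 − 7.3) / (108.0 − 7.0741·10.2)
α = (1061 − 7.3) / (108.0 − 72.16) = 1054/35.84 = 29.4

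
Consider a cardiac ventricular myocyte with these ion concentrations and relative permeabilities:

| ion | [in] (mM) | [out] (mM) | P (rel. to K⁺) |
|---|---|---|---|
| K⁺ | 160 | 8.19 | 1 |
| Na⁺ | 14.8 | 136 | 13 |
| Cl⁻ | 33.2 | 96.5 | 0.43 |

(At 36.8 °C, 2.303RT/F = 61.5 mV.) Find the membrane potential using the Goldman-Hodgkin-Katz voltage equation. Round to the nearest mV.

Vm = 61.5 · log₁₀[(Σ P·[cation]ₒ + Σ P·[anion]ᵢ) / (Σ P·[cation]ᵢ + Σ P·[anion]ₒ)]
Numerator = 1×8.19 + 13×136 + 0.43×33.2 = 1790
Denominator = 1×160 + 13×14.8 + 0.43×96.5 = 393.9
Vm = 61.5 · log₁₀(4.5455) = 61.5 × (0.6576) = 40.44 mV

40 mV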